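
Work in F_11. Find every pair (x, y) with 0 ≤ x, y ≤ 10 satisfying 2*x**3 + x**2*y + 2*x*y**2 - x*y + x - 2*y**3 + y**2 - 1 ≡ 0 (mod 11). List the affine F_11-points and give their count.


Affine F_11-points: {(0, 7), (2, 1), (2, 8), (2, 10), (3, 5), (3, 6), (3, 9), (8, 3)}; count = 8.

For each of the 121 pairs (x, y) ∈ F_11², evaluate f(x, y) mod 11. Record the zeros.
  x = 0: [0↦10, 1↦9, 2↦9, 3↦9, 4↦8, 5↦5, 6↦10, 7↦0, 8↦7, 9↦8, 10↦2]  zeros at y ∈ {7}
  x = 1: [0↦2, 1↦3, 2↦9, 3↦8, 4↦10, 5↦3, 6↦8, 7↦2, 8↦6, 9↦8, 10↦7]  zeros at y ∈ ∅
  x = 2: [0↦6, 1↦0, 2↦3, 3↦3, 4↦10, 5↦1, 6↦8, 7↦8, 8↦0, 9↦5, 10↦0]  zeros at y ∈ {1, 8, 10}
  x = 3: [0↦1, 1↦1, 2↦3, 3↦6, 4↦9, 5↦0, 6↦0, 7↦8, 8↦1, 9↦0, 10↦4]  zeros at y ∈ {5, 6, 9}
  x = 4: [0↦10, 1↦7, 2↦10, 3↦7, 4↦8, 5↦1, 6↦7, 7↦3, 8↦10, 9↦5, 10↦9]  zeros at y ∈ ∅
  x = 5: [0↦1, 1↦8, 2↦3, 3↦7, 4↦8, 5↦5, 6↦8, 7↦5, 8↦6, 9↦10, 10↦5]  zeros at y ∈ ∅
  x = 6: [0↦8, 1↦5, 2↦5, 3↦7, 4↦10, 5↦2, 6↦4, 7↦4, 8↦1, 9↦5, 10↦4]  zeros at y ∈ ∅
  x = 7: [0↦10, 1↦10, 2↦6, 3↦8, 4↦4, 5↦4, 6↦7, 7↦1, 8↦7, 9↦2, 10↦7]  zeros at y ∈ ∅
  x = 8: [0↦8, 1↦2, 2↦7, 3↦0, 4↦2, 5↦1, 6↦7, 7↦8, 8↦3, 9↦2, 10↦4]  zeros at y ∈ {3}
  x = 9: [0↦3, 1↦4, 2↦9, 3↦6, 4↦5, 5↦5, 6↦5, 7↦4, 8↦1, 9↦6, 10↦7]  zeros at y ∈ ∅
  x = 10: [0↦7, 1↦6, 2↦2, 3↦5, 4↦3, 5↦6, 6↦2, 7↦1, 8↦2, 9↦4, 10↦6]  zeros at y ∈ ∅
Collecting zeros: affine points = {(0, 7), (2, 1), (2, 8), (2, 10), (3, 5), (3, 6), (3, 9), (8, 3)}.
Total count |C(F_11)_aff| = 8.


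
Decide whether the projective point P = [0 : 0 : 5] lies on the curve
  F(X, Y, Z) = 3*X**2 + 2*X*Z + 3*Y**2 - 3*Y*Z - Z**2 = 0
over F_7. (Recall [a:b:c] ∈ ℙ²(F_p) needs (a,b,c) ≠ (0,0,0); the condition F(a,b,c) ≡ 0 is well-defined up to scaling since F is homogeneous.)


F(0,0,5) ≡ 3 (mod 7); P is NOT on the curve.

Evaluate F(0, 0, 5) term-by-term (mod 7).
  3*X**2 ↦ 3·0·1·1 = 0
  2*X*Z ↦ 2·0·1·5 = 0
  3*Y**2 ↦ 3·1·0·1 = 0
  -3*Y*Z ↦ -3·1·0·5 = 0
  -Z**2 ↦ -1·1·1·25 = -25
Sum: F(0, 0, 5) = (0) + (0) + (0) + (0) + (-25) = -25.
Reducing mod 7: -25 ≡ 3 (mod 7).
Since F(a, b, c) ≡ 3 ≠ 0 (mod 7), P does NOT lie on the curve.


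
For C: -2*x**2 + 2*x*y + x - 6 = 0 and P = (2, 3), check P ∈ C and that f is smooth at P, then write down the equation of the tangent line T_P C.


Tangent line at P: -x + 4*y - 10 = 0.

Step 1: f(2, 3) = 0, so P lies on C.
Step 2: partial derivatives
  f_x(x, y) = -4*x + 2*y + 1, f_y(x, y) = 2*x.
  f_x(P) = -1, f_y(P) = 4 (gradient nonzero, so P is smooth).
Step 3: tangent line at P: -1·(x − 2) + 4·(y − 3) = 0.
Expanding: -x + 4*y - 10 = 0.


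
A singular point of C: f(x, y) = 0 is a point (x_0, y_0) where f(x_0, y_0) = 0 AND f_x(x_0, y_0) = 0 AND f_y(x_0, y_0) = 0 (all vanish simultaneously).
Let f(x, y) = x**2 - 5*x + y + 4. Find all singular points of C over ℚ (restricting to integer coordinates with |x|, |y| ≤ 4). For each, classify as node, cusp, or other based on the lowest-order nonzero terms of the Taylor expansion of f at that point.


No singular points in the scanned grid; C is smooth there.

Compute partial derivatives:
  f_x = 2*x - 5.
  f_y = 1.
f_y = 1 is a nonzero constant, so f_y never vanishes: no point (x, y) can satisfy f = f_x = f_y = 0. In particular no (x, y) ∈ {−4, ..., 4}² is singular; the curve is smooth.


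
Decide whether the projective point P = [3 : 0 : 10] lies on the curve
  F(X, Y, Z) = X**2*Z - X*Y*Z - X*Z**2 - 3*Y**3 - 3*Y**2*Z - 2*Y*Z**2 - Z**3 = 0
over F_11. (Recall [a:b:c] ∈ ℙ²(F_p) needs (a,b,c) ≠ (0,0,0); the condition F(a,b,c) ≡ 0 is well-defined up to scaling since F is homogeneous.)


F(3,0,10) ≡ 0 (mod 11); P is on the curve.

Evaluate F(3, 0, 10) term-by-term (mod 11).
  X**2*Z ↦ 1·9·1·10 = 90
  -X*Y*Z ↦ -1·3·0·10 = 0
  -X*Z**2 ↦ -1·3·1·100 = -300
  -3*Y**3 ↦ -3·1·0·1 = 0
  -3*Y**2*Z ↦ -3·1·0·10 = 0
  -2*Y*Z**2 ↦ -2·1·0·100 = 0
  -Z**3 ↦ -1·1·1·1000 = -1000
Sum: F(3, 0, 10) = (90) + (0) + (-300) + (0) + (0) + (0) + (-1000) = -1210.
Reducing mod 11: -1210 ≡ 0 (mod 11).
Since F(a, b, c) ≡ 0 (mod 11), P lies on the curve.


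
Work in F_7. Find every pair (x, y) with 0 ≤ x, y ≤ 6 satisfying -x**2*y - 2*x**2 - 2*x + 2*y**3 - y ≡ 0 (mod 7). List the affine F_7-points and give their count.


Affine F_7-points: {(0, 0), (0, 2), (0, 5), (3, 2), (3, 3), (5, 1), (5, 3), (6, 0), (6, 1), (6, 6)}; count = 10.

For each of the 49 pairs (x, y) ∈ F_7², evaluate f(x, y) mod 7. Record the zeros.
  x = 0: [0↦0, 1↦1, 2↦0, 3↦2, 4↦5, 5↦0, 6↦6]  zeros at y ∈ {0, 2, 5}
  x = 1: [0↦3, 1↦3, 2↦1, 3↦2, 4↦4, 5↦5, 6↦3]  zeros at y ∈ ∅
  x = 2: [0↦2, 1↦6, 2↦1, 3↦6, 4↦5, 5↦3, 6↦5]  zeros at y ∈ ∅
  x = 3: [0↦4, 1↦3, 2↦0, 3↦0, 4↦1, 5↦1, 6↦5]  zeros at y ∈ {2, 3}
  x = 4: [0↦2, 1↦1, 2↦5, 3↦5, 4↦6, 5↦6, 6↦3]  zeros at y ∈ ∅
  x = 5: [0↦3, 1↦0, 2↦2, 3↦0, 4↦6, 5↦4, 6↦6]  zeros at y ∈ {1, 3}
  x = 6: [0↦0, 1↦0, 2↦5, 3↦6, 4↦1, 5↦2, 6↦0]  zeros at y ∈ {0, 1, 6}
Collecting zeros: affine points = {(0, 0), (0, 2), (0, 5), (3, 2), (3, 3), (5, 1), (5, 3), (6, 0), (6, 1), (6, 6)}.
Total count |C(F_7)_aff| = 10.


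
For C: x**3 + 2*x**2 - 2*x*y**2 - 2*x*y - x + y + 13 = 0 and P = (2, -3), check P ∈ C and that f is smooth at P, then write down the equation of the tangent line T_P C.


Tangent line at P: 7*x + 21*y + 49 = 0.

Step 1: f(2, -3) = 0, so P lies on C.
Step 2: partial derivatives
  f_x(x, y) = 3*x**2 + 4*x - 2*y**2 - 2*y - 1, f_y(x, y) = -4*x*y - 2*x + 1.
  f_x(P) = 7, f_y(P) = 21 (gradient nonzero, so P is smooth).
Step 3: tangent line at P: 7·(x − 2) + 21·(y − -3) = 0.
Expanding: 7*x + 21*y + 49 = 0.


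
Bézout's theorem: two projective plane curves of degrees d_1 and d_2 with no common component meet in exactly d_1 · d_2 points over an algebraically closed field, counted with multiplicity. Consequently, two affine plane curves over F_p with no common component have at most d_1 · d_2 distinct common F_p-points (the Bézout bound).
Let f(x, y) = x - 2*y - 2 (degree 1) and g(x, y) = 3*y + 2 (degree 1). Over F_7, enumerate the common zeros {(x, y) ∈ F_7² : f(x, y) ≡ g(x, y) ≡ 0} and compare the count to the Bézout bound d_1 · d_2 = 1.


Common zeros: {(3, 4)}; count = 1; Bézout bound = 1.

deg(f) = 1, deg(g) = 1, so Bézout bound = 1.
Scan x ∈ F_7. For each x, list the y ∈ F_7 with f(x, y) ≡ 0 and those with g(x, y) ≡ 0 (mod 7); the common zeros in that column are the intersection.
  x = 0: f ≡ 0 at y ∈ {6}; g ≡ 0 at y ∈ {4}; common: ∅.
  x = 1: f ≡ 0 at y ∈ {3}; g ≡ 0 at y ∈ {4}; common: ∅.
  x = 2: f ≡ 0 at y ∈ {0}; g ≡ 0 at y ∈ {4}; common: ∅.
  x = 3: f ≡ 0 at y ∈ {4}; g ≡ 0 at y ∈ {4}; common: {4}.
  x = 4: f ≡ 0 at y ∈ {1}; g ≡ 0 at y ∈ {4}; common: ∅.
  x = 5: f ≡ 0 at y ∈ {5}; g ≡ 0 at y ∈ {4}; common: ∅.
  x = 6: f ≡ 0 at y ∈ {2}; g ≡ 0 at y ∈ {4}; common: ∅.
Collecting: common zeros = {(3, 4)}, so the count is 1.
Comparison with the Bézout bound: 1 ≤ 1 = deg(f)·deg(g), as expected for curves with no common component (the bound is attained).


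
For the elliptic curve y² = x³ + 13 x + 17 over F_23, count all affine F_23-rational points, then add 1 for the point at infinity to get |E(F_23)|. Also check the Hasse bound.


Affine points = {(1, 10), (1, 13), (4, 8), (4, 15), (5, 0), (6, 9), (6, 14), (8, 9), (8, 14), (9, 9), (9, 14), (19, 4), (19, 19), (21, 11), (21, 12), (22, 7), (22, 16)}; affine count = 17; |E(F_23)| = 18.

Discriminant check: Δ ∝ 4a³ + 27b² = 4·13³ + 27·17² = 4·2197 + 27·289 ≡ 8 (mod 23). Nonzero ⇒ E is nonsingular.
For each x ∈ F_23, compute rhs = x³ + 13·x + 17 mod 23, then count y ∈ F_23 with y² ≡ rhs.
  x = 0: rhs = 17, matching y values: none (0 points).
  x = 1: rhs = 8, matching y values: 10, 13 (2 points).
  x = 2: rhs = 5, matching y values: none (0 points).
  x = 3: rhs = 14, matching y values: none (0 points).
  x = 4: rhs = 18, matching y values: 8, 15 (2 points).
  x = 5: rhs = 0, matching y values: 0 (1 points).
  x = 6: rhs = 12, matching y values: 9, 14 (2 points).
  x = 7: rhs = 14, matching y values: none (0 points).
  x = 8: rhs = 12, matching y values: 9, 14 (2 points).
  x = 9: rhs = 12, matching y values: 9, 14 (2 points).
  x = 10: rhs = 20, matching y values: none (0 points).
  x = 11: rhs = 19, matching y values: none (0 points).
  x = 12: rhs = 15, matching y values: none (0 points).
  x = 13: rhs = 14, matching y values: none (0 points).
  x = 14: rhs = 22, matching y values: none (0 points).
  x = 15: rhs = 22, matching y values: none (0 points).
  x = 16: rhs = 20, matching y values: none (0 points).
  x = 17: rhs = 22, matching y values: none (0 points).
  x = 18: rhs = 11, matching y values: none (0 points).
  x = 19: rhs = 16, matching y values: 4, 19 (2 points).
  x = 20: rhs = 20, matching y values: none (0 points).
  x = 21: rhs = 6, matching y values: 11, 12 (2 points).
  x = 22: rhs = 3, matching y values: 7, 16 (2 points).
Total affine count: 17.
Full point count |E(F_23)| = 17 + 1 = 18.
Hasse bound: |18 − (23+1)| = |-6| = 6 ≤ 2√23 ≈ 9.5917 ✓.


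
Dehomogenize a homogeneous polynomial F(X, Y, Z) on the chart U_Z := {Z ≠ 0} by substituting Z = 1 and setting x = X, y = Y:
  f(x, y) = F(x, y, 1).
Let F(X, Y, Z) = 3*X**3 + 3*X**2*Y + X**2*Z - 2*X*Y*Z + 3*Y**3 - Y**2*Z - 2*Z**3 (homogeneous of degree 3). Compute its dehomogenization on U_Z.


f(x, y) = 3*x**3 + 3*x**2*y + x**2 - 2*x*y + 3*y**3 - y**2 - 2

On U_Z we set Z = 1. Each monomial c·X^i·Y^j·Z^k in F becomes c·x^i·y^j·1^k = c·x^i·y^j.
Substituting Z = 1: F(X, Y, 1) = 3*x**3 + 3*x**2*y + x**2 - 2*x*y + 3*y**3 - y**2 - 2.
Note: deg(f) ≤ deg(F) = 3; strict inequality happens when F is divisible by Z (lost terms).


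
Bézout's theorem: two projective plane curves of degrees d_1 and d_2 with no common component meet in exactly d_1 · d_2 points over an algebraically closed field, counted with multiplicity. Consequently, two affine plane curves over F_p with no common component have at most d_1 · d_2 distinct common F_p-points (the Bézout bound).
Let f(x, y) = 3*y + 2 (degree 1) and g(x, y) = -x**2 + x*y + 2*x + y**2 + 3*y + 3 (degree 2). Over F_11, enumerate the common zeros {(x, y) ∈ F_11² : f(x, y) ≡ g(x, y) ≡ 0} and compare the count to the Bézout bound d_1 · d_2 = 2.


Common zeros: ∅; count = 0; Bézout bound = 2.

deg(f) = 1, deg(g) = 2, so Bézout bound = 2.
Scan x ∈ F_11. For each x, list the y ∈ F_11 with f(x, y) ≡ 0 and those with g(x, y) ≡ 0 (mod 11); the common zeros in that column are the intersection.
  x = 0: f ≡ 0 at y ∈ {3}; g ≡ 0 at y ∈ ∅; common: ∅.
  x = 1: f ≡ 0 at y ∈ {3}; g ≡ 0 at y ∈ {9}; common: ∅.
  x = 2: f ≡ 0 at y ∈ {3}; g ≡ 0 at y ∈ ∅; common: ∅.
  x = 3: f ≡ 0 at y ∈ {3}; g ≡ 0 at y ∈ {0, 5}; common: ∅.
  x = 4: f ≡ 0 at y ∈ {3}; g ≡ 0 at y ∈ {5, 10}; common: ∅.
  x = 5: f ≡ 0 at y ∈ {3}; g ≡ 0 at y ∈ ∅; common: ∅.
  x = 6: f ≡ 0 at y ∈ {3}; g ≡ 0 at y ∈ {1}; common: ∅.
  x = 7: f ≡ 0 at y ∈ {3}; g ≡ 0 at y ∈ ∅; common: ∅.
  x = 8: f ≡ 0 at y ∈ {3}; g ≡ 0 at y ∈ {1, 10}; common: ∅.
  x = 9: f ≡ 0 at y ∈ {3}; g ≡ 0 at y ∈ ∅; common: ∅.
  x = 10: f ≡ 0 at y ∈ {3}; g ≡ 0 at y ∈ {0, 9}; common: ∅.
Collecting: common zeros = ∅, so the count is 0.
Comparison with the Bézout bound: 0 ≤ 2 = deg(f)·deg(g), as expected for curves with no common component (the affine F_11-count falls short of the bound because intersections may lie at infinity, over extension fields, or carry multiplicity).


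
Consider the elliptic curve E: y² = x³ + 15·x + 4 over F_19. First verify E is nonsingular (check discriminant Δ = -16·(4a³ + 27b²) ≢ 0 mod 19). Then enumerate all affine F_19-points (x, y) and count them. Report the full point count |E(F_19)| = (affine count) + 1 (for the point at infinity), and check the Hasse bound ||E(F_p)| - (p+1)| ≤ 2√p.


Affine points = {(0, 2), (0, 17), (1, 1), (1, 18), (2, 2), (2, 17), (3, 0), (6, 5), (6, 14), (8, 3), (8, 16), (17, 2), (17, 17), (18, 8), (18, 11)}; affine count = 15; |E(F_19)| = 16.

Discriminant check: Δ ∝ 4a³ + 27b² = 4·15³ + 27·4² = 4·3375 + 27·16 ≡ 5 (mod 19). Nonzero ⇒ E is nonsingular.
For each x ∈ F_19, compute rhs = x³ + 15·x + 4 mod 19, then count y ∈ F_19 with y² ≡ rhs.
  x = 0: rhs = 4, matching y values: 2, 17 (2 points).
  x = 1: rhs = 1, matching y values: 1, 18 (2 points).
  x = 2: rhs = 4, matching y values: 2, 17 (2 points).
  x = 3: rhs = 0, matching y values: 0 (1 points).
  x = 4: rhs = 14, matching y values: none (0 points).
  x = 5: rhs = 14, matching y values: none (0 points).
  x = 6: rhs = 6, matching y values: 5, 14 (2 points).
  x = 7: rhs = 15, matching y values: none (0 points).
  x = 8: rhs = 9, matching y values: 3, 16 (2 points).
  x = 9: rhs = 13, matching y values: none (0 points).
  x = 10: rhs = 14, matching y values: none (0 points).
  x = 11: rhs = 18, matching y values: none (0 points).
  x = 12: rhs = 12, matching y values: none (0 points).
  x = 13: rhs = 2, matching y values: none (0 points).
  x = 14: rhs = 13, matching y values: none (0 points).
  x = 15: rhs = 13, matching y values: none (0 points).
  x = 16: rhs = 8, matching y values: none (0 points).
  x = 17: rhs = 4, matching y values: 2, 17 (2 points).
  x = 18: rhs = 7, matching y values: 8, 11 (2 points).
Total affine count: 15.
Full point count |E(F_19)| = 15 + 1 = 16.
Hasse bound: |16 − (19+1)| = |-4| = 4 ≤ 2√19 ≈ 8.7178 ✓.


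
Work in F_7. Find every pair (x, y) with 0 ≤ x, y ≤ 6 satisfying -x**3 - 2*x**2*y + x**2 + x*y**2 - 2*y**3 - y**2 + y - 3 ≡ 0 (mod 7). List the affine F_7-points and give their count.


Affine F_7-points: {(0, 2), (0, 3), (0, 5), (1, 2), (1, 6), (2, 0), (2, 4), (3, 0), (3, 2), (3, 6), (6, 6)}; count = 11.

For each of the 49 pairs (x, y) ∈ F_7², evaluate f(x, y) mod 7. Record the zeros.
  x = 0: [0↦4, 1↦2, 2↦0, 3↦0, 4↦4, 5↦0, 6↦4]  zeros at y ∈ {2, 3, 5}
  x = 1: [0↦4, 1↦1, 2↦0, 3↦3, 4↦5, 5↦1, 6↦0]  zeros at y ∈ {2, 6}
  x = 2: [0↦0, 1↦6, 2↦2, 3↦4, 4↦0, 5↦6, 6↦3]  zeros at y ∈ {0, 4}
  x = 3: [0↦0, 1↦4, 2↦0, 3↦4, 4↦4, 5↦2, 6↦0]  zeros at y ∈ {0, 2, 6}
  x = 4: [0↦5, 1↦3, 2↦2, 3↦4, 4↦4, 5↦4, 6↦6]  zeros at y ∈ ∅
  x = 5: [0↦2, 1↦4, 2↦2, 3↦5, 4↦1, 5↦6, 6↦1]  zeros at y ∈ ∅
  x = 6: [0↦6, 1↦1, 2↦1, 3↦1, 4↦3, 5↦2, 6↦0]  zeros at y ∈ {6}
Collecting zeros: affine points = {(0, 2), (0, 3), (0, 5), (1, 2), (1, 6), (2, 0), (2, 4), (3, 0), (3, 2), (3, 6), (6, 6)}.
Total count |C(F_7)_aff| = 11.


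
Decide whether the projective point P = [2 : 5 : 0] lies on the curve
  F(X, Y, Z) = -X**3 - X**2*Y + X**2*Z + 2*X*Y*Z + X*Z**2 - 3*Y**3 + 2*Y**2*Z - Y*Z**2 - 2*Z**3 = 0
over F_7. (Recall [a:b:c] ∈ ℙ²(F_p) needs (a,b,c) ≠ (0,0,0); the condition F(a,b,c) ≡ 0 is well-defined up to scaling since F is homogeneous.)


F(2,5,0) ≡ 3 (mod 7); P is NOT on the curve.

Evaluate F(2, 5, 0) term-by-term (mod 7).
  -X**3 ↦ -1·8·1·1 = -8
  -X**2*Y ↦ -1·4·5·1 = -20
  X**2*Z ↦ 1·4·1·0 = 0
  2*X*Y*Z ↦ 2·2·5·0 = 0
  X*Z**2 ↦ 1·2·1·0 = 0
  -3*Y**3 ↦ -3·1·125·1 = -375
  2*Y**2*Z ↦ 2·1·25·0 = 0
  -Y*Z**2 ↦ -1·1·5·0 = 0
  -2*Z**3 ↦ -2·1·1·0 = 0
Sum: F(2, 5, 0) = (-8) + (-20) + (0) + (0) + (0) + (-375) + (0) + (0) + (0) = -403.
Reducing mod 7: -403 ≡ 3 (mod 7).
Since F(a, b, c) ≡ 3 ≠ 0 (mod 7), P does NOT lie on the curve.


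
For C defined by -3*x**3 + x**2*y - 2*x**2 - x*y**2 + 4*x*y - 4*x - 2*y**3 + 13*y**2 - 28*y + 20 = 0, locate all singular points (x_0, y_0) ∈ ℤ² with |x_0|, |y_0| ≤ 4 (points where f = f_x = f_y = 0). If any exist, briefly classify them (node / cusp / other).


Singular points: {(0, 2)}; classification: cusp.

Compute partial derivatives:
  f_x = -9*x**2 + 2*x*y - 4*x - y**2 + 4*y - 4.
  f_y = x**2 - 2*x*y + 4*x - 6*y**2 + 26*y - 28.
Scan x_0 ∈ {−4, ..., 4}. For each x_0, f_y(x_0, y) is a polynomial in y; find its integer roots y ∈ {−4, ..., 4}, then test f_x and f at those candidates.
  x = -4: f_y(-4, y) = -6*y**2 + 34*y - 28; vanishes at y ∈ {1}. (-4, 1): f_x = -137 ≠ 0.
  x = -3: f_y(-3, y) = -6*y**2 + 32*y - 31; no integer root y with |y| ≤ 4.
  x = -2: f_y(-2, y) = -6*y**2 + 30*y - 32; no integer root y with |y| ≤ 4.
  x = -1: f_y(-1, y) = -6*y**2 + 28*y - 31; no integer root y with |y| ≤ 4.
  x = 0: f_y(0, y) = -6*y**2 + 26*y - 28; vanishes at y ∈ {2}. (0, 2): f_x = 0, f = 0 — SINGULAR.
  x = 1: f_y(1, y) = -6*y**2 + 24*y - 23; no integer root y with |y| ≤ 4.
  x = 2: f_y(2, y) = -6*y**2 + 22*y - 16; vanishes at y ∈ {1}. (2, 1): f_x = -41 ≠ 0.
  x = 3: f_y(3, y) = -6*y**2 + 20*y - 7; no integer root y with |y| ≤ 4.
  x = 4: f_y(4, y) = -6*y**2 + 18*y + 4; no integer root y with |y| ≤ 4.
Only singular point on the grid: (0, 2).
Classify: substitute x = 0 + u, y = 2 + v and expand: f = -3*u**3 + u**2*v - u*v**2 - 2*v**3 + v**2.
No constant or linear terms (consistent with a singular point). Quadratic part: v**2. Cubic part: -3*u**3 + u**2*v - u*v**2 - 2*v**3.
The quadratic part v**2 is a perfect square, so there is a single (double) tangent line v = 0, i.e. y = 2. Restricting the cubic part to that line (v = 0) leaves -3*u**3 ≠ 0, so f is not divisible by v and the branch is v² ≈ 3*u**3 to lowest order — this is a cusp.
Classification: cusp.


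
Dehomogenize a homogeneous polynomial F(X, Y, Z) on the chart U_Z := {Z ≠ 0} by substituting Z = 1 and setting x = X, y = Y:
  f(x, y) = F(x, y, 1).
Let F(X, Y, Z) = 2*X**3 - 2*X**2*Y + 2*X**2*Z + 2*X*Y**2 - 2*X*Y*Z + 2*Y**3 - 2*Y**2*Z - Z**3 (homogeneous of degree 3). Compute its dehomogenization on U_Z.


f(x, y) = 2*x**3 - 2*x**2*y + 2*x**2 + 2*x*y**2 - 2*x*y + 2*y**3 - 2*y**2 - 1

On U_Z we set Z = 1. Each monomial c·X^i·Y^j·Z^k in F becomes c·x^i·y^j·1^k = c·x^i·y^j.
Substituting Z = 1: F(X, Y, 1) = 2*x**3 - 2*x**2*y + 2*x**2 + 2*x*y**2 - 2*x*y + 2*y**3 - 2*y**2 - 1.
Note: deg(f) ≤ deg(F) = 3; strict inequality happens when F is divisible by Z (lost terms).


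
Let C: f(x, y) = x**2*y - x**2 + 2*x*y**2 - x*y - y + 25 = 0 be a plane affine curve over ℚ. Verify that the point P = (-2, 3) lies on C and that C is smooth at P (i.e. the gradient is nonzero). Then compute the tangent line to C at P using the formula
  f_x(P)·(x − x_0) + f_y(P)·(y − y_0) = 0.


Tangent line at P: 7*x - 19*y + 71 = 0.

Step 1: f(-2, 3) = 0, so P lies on C.
Step 2: partial derivatives
  f_x(x, y) = 2*x*y - 2*x + 2*y**2 - y, f_y(x, y) = x**2 + 4*x*y - x - 1.
  f_x(P) = 7, f_y(P) = -19 (gradient nonzero, so P is smooth).
Step 3: tangent line at P: 7·(x − -2) + -19·(y − 3) = 0.
Expanding: 7*x - 19*y + 71 = 0.


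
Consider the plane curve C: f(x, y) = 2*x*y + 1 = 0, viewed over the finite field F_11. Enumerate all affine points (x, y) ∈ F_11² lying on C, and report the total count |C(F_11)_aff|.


Affine F_11-points: {(1, 5), (2, 8), (3, 9), (4, 4), (5, 1), (6, 10), (7, 7), (8, 2), (9, 3), (10, 6)}; count = 10.

For each of the 121 pairs (x, y) ∈ F_11², evaluate f(x, y) mod 11. Record the zeros.
  x = 0: [0↦1, 1↦1, 2↦1, 3↦1, 4↦1, 5↦1, 6↦1, 7↦1, 8↦1, 9↦1, 10↦1]  zeros at y ∈ ∅
  x = 1: [0↦1, 1↦3, 2↦5, 3↦7, 4↦9, 5↦0, 6↦2, 7↦4, 8↦6, 9↦8, 10↦10]  zeros at y ∈ {5}
  x = 2: [0↦1, 1↦5, 2↦9, 3↦2, 4↦6, 5↦10, 6↦3, 7↦7, 8↦0, 9↦4, 10↦8]  zeros at y ∈ {8}
  x = 3: [0↦1, 1↦7, 2↦2, 3↦8, 4↦3, 5↦9, 6↦4, 7↦10, 8↦5, 9↦0, 10↦6]  zeros at y ∈ {9}
  x = 4: [0↦1, 1↦9, 2↦6, 3↦3, 4↦0, 5↦8, 6↦5, 7↦2, 8↦10, 9↦7, 10↦4]  zeros at y ∈ {4}
  x = 5: [0↦1, 1↦0, 2↦10, 3↦9, 4↦8, 5↦7, 6↦6, 7↦5, 8↦4, 9↦3, 10↦2]  zeros at y ∈ {1}
  x = 6: [0↦1, 1↦2, 2↦3, 3↦4, 4↦5, 5↦6, 6↦7, 7↦8, 8↦9, 9↦10, 10↦0]  zeros at y ∈ {10}
  x = 7: [0↦1, 1↦4, 2↦7, 3↦10, 4↦2, 5↦5, 6↦8, 7↦0, 8↦3, 9↦6, 10↦9]  zeros at y ∈ {7}
  x = 8: [0↦1, 1↦6, 2↦0, 3↦5, 4↦10, 5↦4, 6↦9, 7↦3, 8↦8, 9↦2, 10↦7]  zeros at y ∈ {2}
  x = 9: [0↦1, 1↦8, 2↦4, 3↦0, 4↦7, 5↦3, 6↦10, 7↦6, 8↦2, 9↦9, 10↦5]  zeros at y ∈ {3}
  x = 10: [0↦1, 1↦10, 2↦8, 3↦6, 4↦4, 5↦2, 6↦0, 7↦9, 8↦7, 9↦5, 10↦3]  zeros at y ∈ {6}
Collecting zeros: affine points = {(1, 5), (2, 8), (3, 9), (4, 4), (5, 1), (6, 10), (7, 7), (8, 2), (9, 3), (10, 6)}.
Total count |C(F_11)_aff| = 10.


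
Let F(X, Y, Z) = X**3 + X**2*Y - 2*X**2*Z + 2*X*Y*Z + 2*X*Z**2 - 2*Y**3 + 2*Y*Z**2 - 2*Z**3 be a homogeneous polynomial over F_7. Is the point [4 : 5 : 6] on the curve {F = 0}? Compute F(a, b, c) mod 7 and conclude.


F(4,5,6) ≡ 4 (mod 7); P is NOT on the curve.

Evaluate F(4, 5, 6) term-by-term (mod 7).
  X**3 ↦ 1·64·1·1 = 64
  X**2*Y ↦ 1·16·5·1 = 80
  -2*X**2*Z ↦ -2·16·1·6 = -192
  2*X*Y*Z ↦ 2·4·5·6 = 240
  2*X*Z**2 ↦ 2·4·1·36 = 288
  -2*Y**3 ↦ -2·1·125·1 = -250
  2*Y*Z**2 ↦ 2·1·5·36 = 360
  -2*Z**3 ↦ -2·1·1·216 = -432
Sum: F(4, 5, 6) = (64) + (80) + (-192) + (240) + (288) + (-250) + (360) + (-432) = 158.
Reducing mod 7: 158 ≡ 4 (mod 7).
Since F(a, b, c) ≡ 4 ≠ 0 (mod 7), P does NOT lie on the curve.


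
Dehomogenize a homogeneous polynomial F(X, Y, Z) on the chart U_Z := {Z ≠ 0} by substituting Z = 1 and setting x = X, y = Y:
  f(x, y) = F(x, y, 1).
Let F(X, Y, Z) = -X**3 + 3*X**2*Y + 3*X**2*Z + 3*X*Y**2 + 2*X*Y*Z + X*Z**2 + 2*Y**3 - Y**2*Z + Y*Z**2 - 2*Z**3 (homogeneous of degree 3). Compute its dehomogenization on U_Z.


f(x, y) = -x**3 + 3*x**2*y + 3*x**2 + 3*x*y**2 + 2*x*y + x + 2*y**3 - y**2 + y - 2

On U_Z we set Z = 1. Each monomial c·X^i·Y^j·Z^k in F becomes c·x^i·y^j·1^k = c·x^i·y^j.
Substituting Z = 1: F(X, Y, 1) = -x**3 + 3*x**2*y + 3*x**2 + 3*x*y**2 + 2*x*y + x + 2*y**3 - y**2 + y - 2.
Note: deg(f) ≤ deg(F) = 3; strict inequality happens when F is divisible by Z (lost terms).


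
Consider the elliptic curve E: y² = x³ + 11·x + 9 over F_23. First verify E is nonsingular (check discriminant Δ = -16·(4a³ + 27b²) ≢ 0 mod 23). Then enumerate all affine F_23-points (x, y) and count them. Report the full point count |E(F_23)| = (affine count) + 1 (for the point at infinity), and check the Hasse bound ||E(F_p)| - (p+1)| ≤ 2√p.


Affine points = {(0, 3), (0, 20), (2, 4), (2, 19), (3, 0), (4, 5), (4, 18), (9, 3), (9, 20), (11, 9), (11, 14), (12, 11), (12, 12), (13, 7), (13, 16), (14, 3), (14, 20), (16, 7), (16, 16), (17, 7), (17, 16), (18, 6), (18, 17), (19, 4), (19, 19), (20, 8), (20, 15), (21, 5), (21, 18)}; affine count = 29; |E(F_23)| = 30.

Discriminant check: Δ ∝ 4a³ + 27b² = 4·11³ + 27·9² = 4·1331 + 27·81 ≡ 13 (mod 23). Nonzero ⇒ E is nonsingular.
For each x ∈ F_23, compute rhs = x³ + 11·x + 9 mod 23, then count y ∈ F_23 with y² ≡ rhs.
  x = 0: rhs = 9, matching y values: 3, 20 (2 points).
  x = 1: rhs = 21, matching y values: none (0 points).
  x = 2: rhs = 16, matching y values: 4, 19 (2 points).
  x = 3: rhs = 0, matching y values: 0 (1 points).
  x = 4: rhs = 2, matching y values: 5, 18 (2 points).
  x = 5: rhs = 5, matching y values: none (0 points).
  x = 6: rhs = 15, matching y values: none (0 points).
  x = 7: rhs = 15, matching y values: none (0 points).
  x = 8: rhs = 11, matching y values: none (0 points).
  x = 9: rhs = 9, matching y values: 3, 20 (2 points).
  x = 10: rhs = 15, matching y values: none (0 points).
  x = 11: rhs = 12, matching y values: 9, 14 (2 points).
  x = 12: rhs = 6, matching y values: 11, 12 (2 points).
  x = 13: rhs = 3, matching y values: 7, 16 (2 points).
  x = 14: rhs = 9, matching y values: 3, 20 (2 points).
  x = 15: rhs = 7, matching y values: none (0 points).
  x = 16: rhs = 3, matching y values: 7, 16 (2 points).
  x = 17: rhs = 3, matching y values: 7, 16 (2 points).
  x = 18: rhs = 13, matching y values: 6, 17 (2 points).
  x = 19: rhs = 16, matching y values: 4, 19 (2 points).
  x = 20: rhs = 18, matching y values: 8, 15 (2 points).
  x = 21: rhs = 2, matching y values: 5, 18 (2 points).
  x = 22: rhs = 20, matching y values: none (0 points).
Total affine count: 29.
Full point count |E(F_23)| = 29 + 1 = 30.
Hasse bound: |30 − (23+1)| = |6| = 6 ≤ 2√23 ≈ 9.5917 ✓.


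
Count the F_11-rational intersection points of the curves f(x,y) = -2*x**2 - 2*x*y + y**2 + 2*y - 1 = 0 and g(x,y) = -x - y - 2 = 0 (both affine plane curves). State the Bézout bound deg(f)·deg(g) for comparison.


Common zeros: ∅; count = 0; Bézout bound = 2.

deg(f) = 2, deg(g) = 1, so Bézout bound = 2.
Scan x ∈ F_11. For each x, list the y ∈ F_11 with f(x, y) ≡ 0 and those with g(x, y) ≡ 0 (mod 11); the common zeros in that column are the intersection.
  x = 0: f ≡ 0 at y ∈ ∅; g ≡ 0 at y ∈ {9}; common: ∅.
  x = 1: f ≡ 0 at y ∈ {5, 6}; g ≡ 0 at y ∈ {8}; common: ∅.
  x = 2: f ≡ 0 at y ∈ ∅; g ≡ 0 at y ∈ {7}; common: ∅.
  x = 3: f ≡ 0 at y ∈ {1, 3}; g ≡ 0 at y ∈ {6}; common: ∅.
  x = 4: f ≡ 0 at y ∈ {0, 6}; g ≡ 0 at y ∈ {5}; common: ∅.
  x = 5: f ≡ 0 at y ∈ {3, 5}; g ≡ 0 at y ∈ {4}; common: ∅.
  x = 6: f ≡ 0 at y ∈ ∅; g ≡ 0 at y ∈ {3}; common: ∅.
  x = 7: f ≡ 0 at y ∈ {0, 1}; g ≡ 0 at y ∈ {2}; common: ∅.
  x = 8: f ≡ 0 at y ∈ ∅; g ≡ 0 at y ∈ {1}; common: ∅.
  x = 9: f ≡ 0 at y ∈ ∅; g ≡ 0 at y ∈ {0}; common: ∅.
  x = 10: f ≡ 0 at y ∈ ∅; g ≡ 0 at y ∈ {10}; common: ∅.
Collecting: common zeros = ∅, so the count is 0.
Comparison with the Bézout bound: 0 ≤ 2 = deg(f)·deg(g), as expected for curves with no common component (the affine F_11-count falls short of the bound because intersections may lie at infinity, over extension fields, or carry multiplicity).


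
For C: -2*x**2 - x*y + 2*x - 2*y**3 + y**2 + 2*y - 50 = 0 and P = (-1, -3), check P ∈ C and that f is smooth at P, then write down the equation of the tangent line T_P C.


Tangent line at P: 9*x - 57*y - 162 = 0.

Step 1: f(-1, -3) = 0, so P lies on C.
Step 2: partial derivatives
  f_x(x, y) = -4*x - y + 2, f_y(x, y) = -x - 6*y**2 + 2*y + 2.
  f_x(P) = 9, f_y(P) = -57 (gradient nonzero, so P is smooth).
Step 3: tangent line at P: 9·(x − -1) + -57·(y − -3) = 0.
Expanding: 9*x - 57*y - 162 = 0.


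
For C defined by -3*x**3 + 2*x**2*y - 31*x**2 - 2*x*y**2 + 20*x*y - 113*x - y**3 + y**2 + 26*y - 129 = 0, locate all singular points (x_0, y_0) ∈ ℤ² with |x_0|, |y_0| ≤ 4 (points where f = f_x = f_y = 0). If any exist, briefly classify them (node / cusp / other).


Singular points: {(-3, 2)}; classification: cusp.

Compute partial derivatives:
  f_x = -9*x**2 + 4*x*y - 62*x - 2*y**2 + 20*y - 113.
  f_y = 2*x**2 - 4*x*y + 20*x - 3*y**2 + 2*y + 26.
Scan x_0 ∈ {−4, ..., 4}. For each x_0, f_y(x_0, y) is a polynomial in y; find its integer roots y ∈ {−4, ..., 4}, then test f_x and f at those candidates.
  x = -4: f_y(-4, y) = -3*y**2 + 18*y - 22; no integer root y with |y| ≤ 4.
  x = -3: f_y(-3, y) = -3*y**2 + 14*y - 16; vanishes at y ∈ {2}. (-3, 2): f_x = 0, f = 0 — SINGULAR.
  x = -2: f_y(-2, y) = -3*y**2 + 10*y - 6; no integer root y with |y| ≤ 4.
  x = -1: f_y(-1, y) = -3*y**2 + 6*y + 8; no integer root y with |y| ≤ 4.
  x = 0: f_y(0, y) = -3*y**2 + 2*y + 26; no integer root y with |y| ≤ 4.
  x = 1: f_y(1, y) = -3*y**2 - 2*y + 48; no integer root y with |y| ≤ 4.
  x = 2: f_y(2, y) = -3*y**2 - 6*y + 74; no integer root y with |y| ≤ 4.
  x = 3: f_y(3, y) = -3*y**2 - 10*y + 104; no integer root y with |y| ≤ 4.
  x = 4: f_y(4, y) = -3*y**2 - 14*y + 138; no integer root y with |y| ≤ 4.
Only singular point on the grid: (-3, 2).
Classify: substitute x = -3 + u, y = 2 + v and expand: f = -3*u**3 + 2*u**2*v - 2*u*v**2 - v**3 + v**2.
No constant or linear terms (consistent with a singular point). Quadratic part: v**2. Cubic part: -3*u**3 + 2*u**2*v - 2*u*v**2 - v**3.
The quadratic part v**2 is a perfect square, so there is a single (double) tangent line v = 0, i.e. y = 2. Restricting the cubic part to that line (v = 0) leaves -3*u**3 ≠ 0, so f is not divisible by v and the branch is v² ≈ 3*u**3 to lowest order — this is a cusp.
Classification: cusp.


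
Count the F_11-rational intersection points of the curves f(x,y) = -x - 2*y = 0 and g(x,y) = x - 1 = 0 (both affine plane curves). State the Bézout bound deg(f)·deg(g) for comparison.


Common zeros: {(1, 5)}; count = 1; Bézout bound = 1.

deg(f) = 1, deg(g) = 1, so Bézout bound = 1.
Scan x ∈ F_11. For each x, list the y ∈ F_11 with f(x, y) ≡ 0 and those with g(x, y) ≡ 0 (mod 11); the common zeros in that column are the intersection.
  x = 0: f ≡ 0 at y ∈ {0}; g ≡ 0 at y ∈ ∅; common: ∅.
  x = 1: f ≡ 0 at y ∈ {5}; g ≡ 0 at y ∈ {0, 1, 2, 3, 4, 5, 6, 7, 8, 9, 10}; common: {5}.
  x = 2: f ≡ 0 at y ∈ {10}; g ≡ 0 at y ∈ ∅; common: ∅.
  x = 3: f ≡ 0 at y ∈ {4}; g ≡ 0 at y ∈ ∅; common: ∅.
  x = 4: f ≡ 0 at y ∈ {9}; g ≡ 0 at y ∈ ∅; common: ∅.
  x = 5: f ≡ 0 at y ∈ {3}; g ≡ 0 at y ∈ ∅; common: ∅.
  x = 6: f ≡ 0 at y ∈ {8}; g ≡ 0 at y ∈ ∅; common: ∅.
  x = 7: f ≡ 0 at y ∈ {2}; g ≡ 0 at y ∈ ∅; common: ∅.
  x = 8: f ≡ 0 at y ∈ {7}; g ≡ 0 at y ∈ ∅; common: ∅.
  x = 9: f ≡ 0 at y ∈ {1}; g ≡ 0 at y ∈ ∅; common: ∅.
  x = 10: f ≡ 0 at y ∈ {6}; g ≡ 0 at y ∈ ∅; common: ∅.
Collecting: common zeros = {(1, 5)}, so the count is 1.
Comparison with the Bézout bound: 1 ≤ 1 = deg(f)·deg(g), as expected for curves with no common component (the bound is attained).


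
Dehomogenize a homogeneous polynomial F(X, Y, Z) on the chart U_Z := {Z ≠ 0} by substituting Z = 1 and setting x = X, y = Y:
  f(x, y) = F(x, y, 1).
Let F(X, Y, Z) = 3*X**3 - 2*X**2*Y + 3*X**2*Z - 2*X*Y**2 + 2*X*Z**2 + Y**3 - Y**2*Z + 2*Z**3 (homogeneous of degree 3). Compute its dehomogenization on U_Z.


f(x, y) = 3*x**3 - 2*x**2*y + 3*x**2 - 2*x*y**2 + 2*x + y**3 - y**2 + 2

On U_Z we set Z = 1. Each monomial c·X^i·Y^j·Z^k in F becomes c·x^i·y^j·1^k = c·x^i·y^j.
Substituting Z = 1: F(X, Y, 1) = 3*x**3 - 2*x**2*y + 3*x**2 - 2*x*y**2 + 2*x + y**3 - y**2 + 2.
Note: deg(f) ≤ deg(F) = 3; strict inequality happens when F is divisible by Z (lost terms).


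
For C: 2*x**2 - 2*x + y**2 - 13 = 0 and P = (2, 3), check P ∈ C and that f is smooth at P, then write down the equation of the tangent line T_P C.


Tangent line at P: 6*x + 6*y - 30 = 0.

Step 1: f(2, 3) = 0, so P lies on C.
Step 2: partial derivatives
  f_x(x, y) = 4*x - 2, f_y(x, y) = 2*y.
  f_x(P) = 6, f_y(P) = 6 (gradient nonzero, so P is smooth).
Step 3: tangent line at P: 6·(x − 2) + 6·(y − 3) = 0.
Expanding: 6*x + 6*y - 30 = 0.


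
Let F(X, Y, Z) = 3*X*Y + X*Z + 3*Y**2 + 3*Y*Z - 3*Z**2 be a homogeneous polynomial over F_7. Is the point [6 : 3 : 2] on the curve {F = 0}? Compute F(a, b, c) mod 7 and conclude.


F(6,3,2) ≡ 1 (mod 7); P is NOT on the curve.

Evaluate F(6, 3, 2) term-by-term (mod 7).
  3*X*Y ↦ 3·6·3·1 = 54
  X*Z ↦ 1·6·1·2 = 12
  3*Y**2 ↦ 3·1·9·1 = 27
  3*Y*Z ↦ 3·1·3·2 = 18
  -3*Z**2 ↦ -3·1·1·4 = -12
Sum: F(6, 3, 2) = (54) + (12) + (27) + (18) + (-12) = 99.
Reducing mod 7: 99 ≡ 1 (mod 7).
Since F(a, b, c) ≡ 1 ≠ 0 (mod 7), P does NOT lie on the curve.


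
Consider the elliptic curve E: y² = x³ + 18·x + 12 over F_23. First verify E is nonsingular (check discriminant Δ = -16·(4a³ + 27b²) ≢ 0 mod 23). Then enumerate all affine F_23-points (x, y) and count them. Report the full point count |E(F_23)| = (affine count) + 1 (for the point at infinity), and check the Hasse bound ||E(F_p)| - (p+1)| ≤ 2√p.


Affine points = {(0, 9), (0, 14), (1, 10), (1, 13), (3, 1), (3, 22), (8, 1), (8, 22), (9, 11), (9, 12), (11, 0), (12, 1), (12, 22), (14, 8), (14, 15), (15, 0), (16, 7), (16, 16), (18, 2), (18, 21), (20, 0), (22, 4), (22, 19)}; affine count = 23; |E(F_23)| = 24.

Discriminant check: Δ ∝ 4a³ + 27b² = 4·18³ + 27·12² = 4·5832 + 27·144 ≡ 7 (mod 23). Nonzero ⇒ E is nonsingular.
For each x ∈ F_23, compute rhs = x³ + 18·x + 12 mod 23, then count y ∈ F_23 with y² ≡ rhs.
  x = 0: rhs = 12, matching y values: 9, 14 (2 points).
  x = 1: rhs = 8, matching y values: 10, 13 (2 points).
  x = 2: rhs = 10, matching y values: none (0 points).
  x = 3: rhs = 1, matching y values: 1, 22 (2 points).
  x = 4: rhs = 10, matching y values: none (0 points).
  x = 5: rhs = 20, matching y values: none (0 points).
  x = 6: rhs = 14, matching y values: none (0 points).
  x = 7: rhs = 21, matching y values: none (0 points).
  x = 8: rhs = 1, matching y values: 1, 22 (2 points).
  x = 9: rhs = 6, matching y values: 11, 12 (2 points).
  x = 10: rhs = 19, matching y values: none (0 points).
  x = 11: rhs = 0, matching y values: 0 (1 points).
  x = 12: rhs = 1, matching y values: 1, 22 (2 points).
  x = 13: rhs = 5, matching y values: none (0 points).
  x = 14: rhs = 18, matching y values: 8, 15 (2 points).
  x = 15: rhs = 0, matching y values: 0 (1 points).
  x = 16: rhs = 3, matching y values: 7, 16 (2 points).
  x = 17: rhs = 10, matching y values: none (0 points).
  x = 18: rhs = 4, matching y values: 2, 21 (2 points).
  x = 19: rhs = 14, matching y values: none (0 points).
  x = 20: rhs = 0, matching y values: 0 (1 points).
  x = 21: rhs = 14, matching y values: none (0 points).
  x = 22: rhs = 16, matching y values: 4, 19 (2 points).
Total affine count: 23.
Full point count |E(F_23)| = 23 + 1 = 24.
Hasse bound: |24 − (23+1)| = |0| = 0 ≤ 2√23 ≈ 9.5917 ✓.


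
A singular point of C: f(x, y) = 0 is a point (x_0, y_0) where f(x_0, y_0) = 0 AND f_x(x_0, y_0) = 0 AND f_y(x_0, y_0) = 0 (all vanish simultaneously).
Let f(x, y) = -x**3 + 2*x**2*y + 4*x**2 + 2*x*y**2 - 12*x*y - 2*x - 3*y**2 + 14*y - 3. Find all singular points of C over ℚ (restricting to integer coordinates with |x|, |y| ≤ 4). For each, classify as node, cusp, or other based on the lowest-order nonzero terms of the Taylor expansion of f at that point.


Singular points: {(2, 1)}; classification: cusp.

Compute partial derivatives:
  f_x = -3*x**2 + 4*x*y + 8*x + 2*y**2 - 12*y - 2.
  f_y = 2*x**2 + 4*x*y - 12*x - 6*y + 14.
Scan x_0 ∈ {−4, ..., 4}. For each x_0, f_y(x_0, y) is a polynomial in y; find its integer roots y ∈ {−4, ..., 4}, then test f_x and f at those candidates.
  x = -4: f_y(-4, y) = 94 - 22*y; no integer root y with |y| ≤ 4.
  x = -3: f_y(-3, y) = 68 - 18*y; no integer root y with |y| ≤ 4.
  x = -2: f_y(-2, y) = 46 - 14*y; no integer root y with |y| ≤ 4.
  x = -1: f_y(-1, y) = 28 - 10*y; no integer root y with |y| ≤ 4.
  x = 0: f_y(0, y) = 14 - 6*y; no integer root y with |y| ≤ 4.
  x = 1: f_y(1, y) = 4 - 2*y; vanishes at y ∈ {2}. (1, 2): f_x = -5 ≠ 0.
  x = 2: f_y(2, y) = 2*y - 2; vanishes at y ∈ {1}. (2, 1): f_x = 0, f = 0 — SINGULAR.
  x = 3: f_y(3, y) = 6*y - 4; no integer root y with |y| ≤ 4.
  x = 4: f_y(4, y) = 10*y - 2; no integer root y with |y| ≤ 4.
Only singular point on the grid: (2, 1).
Classify: substitute x = 2 + u, y = 1 + v and expand: f = -u**3 + 2*u**2*v + 2*u*v**2 + v**2.
No constant or linear terms (consistent with a singular point). Quadratic part: v**2. Cubic part: -u**3 + 2*u**2*v + 2*u*v**2.
The quadratic part v**2 is a perfect square, so there is a single (double) tangent line v = 0, i.e. y = 1. Restricting the cubic part to that line (v = 0) leaves -u**3 ≠ 0, so f is not divisible by v and the branch is v² ≈ u**3 to lowest order — this is a cusp.
Classification: cusp.


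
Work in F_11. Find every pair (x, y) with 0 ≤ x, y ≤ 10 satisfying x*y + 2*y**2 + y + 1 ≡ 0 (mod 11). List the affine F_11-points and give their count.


Affine F_11-points: {(0, 2), (0, 3), (2, 5), (2, 10), (7, 1), (7, 6), (9, 8), (9, 9), (10, 4), (10, 7)}; count = 10.

For each of the 121 pairs (x, y) ∈ F_11², evaluate f(x, y) mod 11. Record the zeros.
  x = 0: [0↦1, 1↦4, 2↦0, 3↦0, 4↦4, 5↦1, 6↦2, 7↦7, 8↦5, 9↦7, 10↦2]  zeros at y ∈ {2, 3}
  x = 1: [0↦1, 1↦5, 2↦2, 3↦3, 4↦8, 5↦6, 6↦8, 7↦3, 8↦2, 9↦5, 10↦1]  zeros at y ∈ ∅
  x = 2: [0↦1, 1↦6, 2↦4, 3↦6, 4↦1, 5↦0, 6↦3, 7↦10, 8↦10, 9↦3, 10↦0]  zeros at y ∈ {5, 10}
  x = 3: [0↦1, 1↦7, 2↦6, 3↦9, 4↦5, 5↦5, 6↦9, 7↦6, 8↦7, 9↦1, 10↦10]  zeros at y ∈ ∅
  x = 4: [0↦1, 1↦8, 2↦8, 3↦1, 4↦9, 5↦10, 6↦4, 7↦2, 8↦4, 9↦10, 10↦9]  zeros at y ∈ ∅
  x = 5: [0↦1, 1↦9, 2↦10, 3↦4, 4↦2, 5↦4, 6↦10, 7↦9, 8↦1, 9↦8, 10↦8]  zeros at y ∈ ∅
  x = 6: [0↦1, 1↦10, 2↦1, 3↦7, 4↦6, 5↦9, 6↦5, 7↦5, 8↦9, 9↦6, 10↦7]  zeros at y ∈ ∅
  x = 7: [0↦1, 1↦0, 2↦3, 3↦10, 4↦10, 5↦3, 6↦0, 7↦1, 8↦6, 9↦4, 10↦6]  zeros at y ∈ {1, 6}
  x = 8: [0↦1, 1↦1, 2↦5, 3↦2, 4↦3, 5↦8, 6↦6, 7↦8, 8↦3, 9↦2, 10↦5]  zeros at y ∈ ∅
  x = 9: [0↦1, 1↦2, 2↦7, 3↦5, 4↦7, 5↦2, 6↦1, 7↦4, 8↦0, 9↦0, 10↦4]  zeros at y ∈ {8, 9}
  x = 10: [0↦1, 1↦3, 2↦9, 3↦8, 4↦0, 5↦7, 6↦7, 7↦0, 8↦8, 9↦9, 10↦3]  zeros at y ∈ {4, 7}
Collecting zeros: affine points = {(0, 2), (0, 3), (2, 5), (2, 10), (7, 1), (7, 6), (9, 8), (9, 9), (10, 4), (10, 7)}.
Total count |C(F_11)_aff| = 10.


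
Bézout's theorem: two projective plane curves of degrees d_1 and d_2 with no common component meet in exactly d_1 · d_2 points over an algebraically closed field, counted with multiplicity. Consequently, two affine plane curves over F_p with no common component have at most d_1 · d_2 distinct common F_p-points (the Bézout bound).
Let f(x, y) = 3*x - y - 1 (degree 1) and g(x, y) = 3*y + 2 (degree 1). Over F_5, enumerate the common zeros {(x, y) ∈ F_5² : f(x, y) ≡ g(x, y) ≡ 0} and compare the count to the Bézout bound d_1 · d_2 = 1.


Common zeros: {(4, 1)}; count = 1; Bézout bound = 1.

deg(f) = 1, deg(g) = 1, so Bézout bound = 1.
Scan x ∈ F_5. For each x, list the y ∈ F_5 with f(x, y) ≡ 0 and those with g(x, y) ≡ 0 (mod 5); the common zeros in that column are the intersection.
  x = 0: f ≡ 0 at y ∈ {4}; g ≡ 0 at y ∈ {1}; common: ∅.
  x = 1: f ≡ 0 at y ∈ {2}; g ≡ 0 at y ∈ {1}; common: ∅.
  x = 2: f ≡ 0 at y ∈ {0}; g ≡ 0 at y ∈ {1}; common: ∅.
  x = 3: f ≡ 0 at y ∈ {3}; g ≡ 0 at y ∈ {1}; common: ∅.
  x = 4: f ≡ 0 at y ∈ {1}; g ≡ 0 at y ∈ {1}; common: {1}.
Collecting: common zeros = {(4, 1)}, so the count is 1.
Comparison with the Bézout bound: 1 ≤ 1 = deg(f)·deg(g), as expected for curves with no common component (the bound is attained).


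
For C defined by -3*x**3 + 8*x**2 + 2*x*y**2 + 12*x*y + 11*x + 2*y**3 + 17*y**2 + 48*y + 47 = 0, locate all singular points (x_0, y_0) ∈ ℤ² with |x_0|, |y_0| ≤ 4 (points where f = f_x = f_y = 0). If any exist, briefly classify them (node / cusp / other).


Singular points: {(1, -3)}; classification: node.

Compute partial derivatives:
  f_x = -9*x**2 + 16*x + 2*y**2 + 12*y + 11.
  f_y = 4*x*y + 12*x + 6*y**2 + 34*y + 48.
Scan x_0 ∈ {−4, ..., 4}. For each x_0, f_y(x_0, y) is a polynomial in y; find its integer roots y ∈ {−4, ..., 4}, then test f_x and f at those candidates.
  x = -4: f_y(-4, y) = 6*y**2 + 18*y; vanishes at y ∈ {-3, 0}. (-4, -3): f_x = -215 ≠ 0; (-4, 0): f_x = -197 ≠ 0.
  x = -3: f_y(-3, y) = 6*y**2 + 22*y + 12; vanishes at y ∈ {-3}. (-3, -3): f_x = -136 ≠ 0.
  x = -2: f_y(-2, y) = 6*y**2 + 26*y + 24; vanishes at y ∈ {-3}. (-2, -3): f_x = -75 ≠ 0.
  x = -1: f_y(-1, y) = 6*y**2 + 30*y + 36; vanishes at y ∈ {-3, -2}. (-1, -3): f_x = -32 ≠ 0; (-1, -2): f_x = -30 ≠ 0.
  x = 0: f_y(0, y) = 6*y**2 + 34*y + 48; vanishes at y ∈ {-3}. (0, -3): f_x = -7 ≠ 0.
  x = 1: f_y(1, y) = 6*y**2 + 38*y + 60; vanishes at y ∈ {-3}. (1, -3): f_x = 0, f = 0 — SINGULAR.
  x = 2: f_y(2, y) = 6*y**2 + 42*y + 72; vanishes at y ∈ {-4, -3}. (2, -4): f_x = -9 ≠ 0; (2, -3): f_x = -11 ≠ 0.
  x = 3: f_y(3, y) = 6*y**2 + 46*y + 84; vanishes at y ∈ {-3}. (3, -3): f_x = -40 ≠ 0.
  x = 4: f_y(4, y) = 6*y**2 + 50*y + 96; vanishes at y ∈ {-3}. (4, -3): f_x = -87 ≠ 0.
Only singular point on the grid: (1, -3).
Classify: substitute x = 1 + u, y = -3 + v and expand: f = -3*u**3 - u**2 + 2*u*v**2 + 2*v**3 + v**2.
No constant or linear terms (consistent with a singular point). Quadratic part: -u**2 + v**2. Cubic part: -3*u**3 + 2*u*v**2 + 2*v**3.
The quadratic part v**2 - u**2 = (v − u)(v + u) splits into two distinct linear factors, so there are two distinct tangent lines y − -3 = ±(x − 1) — this is a node (ordinary double point).
Classification: node.
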